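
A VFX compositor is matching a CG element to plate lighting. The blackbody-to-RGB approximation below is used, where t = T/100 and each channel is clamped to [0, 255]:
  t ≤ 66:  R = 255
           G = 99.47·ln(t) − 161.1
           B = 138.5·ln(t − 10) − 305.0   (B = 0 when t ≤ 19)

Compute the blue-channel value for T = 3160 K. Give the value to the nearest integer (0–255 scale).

121

t = 3160/100 = 31.6; the t ≤ 66 branch applies.
B = 138.5·ln(31.6 − 10) − 305.0 = 138.5·ln 21.6 − 305.0 = 138.5·3.0727 − 305.0 = 120.568.
Rounded: 121.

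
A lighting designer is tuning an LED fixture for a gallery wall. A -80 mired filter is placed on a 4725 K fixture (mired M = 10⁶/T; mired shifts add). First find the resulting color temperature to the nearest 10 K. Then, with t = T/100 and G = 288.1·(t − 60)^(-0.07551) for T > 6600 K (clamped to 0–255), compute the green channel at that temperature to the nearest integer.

234

M_in = 10⁶/4725 = 211.64; M_out = 211.64 + (-80) = 131.64.
T_out = 10⁶/131.64 = 7596.5 K → 7600 K; t = 76.
G = 288.1·(76 − 60)^(-0.07551) = 288.1·16^(-0.07551) = 288.1·0.81110 = 233.679.
Rounded: 234.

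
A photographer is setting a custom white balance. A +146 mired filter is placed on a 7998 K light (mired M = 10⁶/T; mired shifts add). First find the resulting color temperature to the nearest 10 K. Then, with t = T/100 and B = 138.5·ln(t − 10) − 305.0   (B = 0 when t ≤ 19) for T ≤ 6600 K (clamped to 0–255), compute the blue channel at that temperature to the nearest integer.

151

M_in = 10⁶/7998 = 125.03; M_out = 125.03 + (+146) = 271.03.
T_out = 10⁶/271.03 = 3689.6 K → 3690 K; t = 36.9.
B = 138.5·ln(36.9 − 10) − 305.0 = 138.5·ln 26.9 − 305.0 = 138.5·3.2921 − 305.0 = 150.959.
Rounded: 151.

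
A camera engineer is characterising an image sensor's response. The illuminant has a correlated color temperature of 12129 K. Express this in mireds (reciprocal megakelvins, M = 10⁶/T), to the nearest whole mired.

82 mireds

M = 10⁶ / 12129 = 82.447 → 82 mireds.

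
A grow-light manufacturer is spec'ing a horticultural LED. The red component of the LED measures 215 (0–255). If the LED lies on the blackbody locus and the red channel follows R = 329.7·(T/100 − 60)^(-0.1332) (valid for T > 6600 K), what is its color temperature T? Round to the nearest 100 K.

(t − 60)^(-0.1332) = 215/329.7 = 0.65211.
t − 60 = 0.65211^(1/-0.1332) = 0.65211^(-7.508) = 24.774, so t = 84.774.
T = 100·t = 8477 K → 8500 K to the nearest 100 K.

8500 K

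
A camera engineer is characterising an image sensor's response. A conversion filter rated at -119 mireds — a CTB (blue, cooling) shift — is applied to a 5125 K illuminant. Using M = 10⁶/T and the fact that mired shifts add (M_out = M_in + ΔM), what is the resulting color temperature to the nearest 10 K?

13140 K

M_in = 10⁶/5125 = 195.12 mireds.
M_out = 195.12 + (-119) = 76.12 mireds.
T_out = 10⁶/76.12 = 13136.8 K → 13140 K.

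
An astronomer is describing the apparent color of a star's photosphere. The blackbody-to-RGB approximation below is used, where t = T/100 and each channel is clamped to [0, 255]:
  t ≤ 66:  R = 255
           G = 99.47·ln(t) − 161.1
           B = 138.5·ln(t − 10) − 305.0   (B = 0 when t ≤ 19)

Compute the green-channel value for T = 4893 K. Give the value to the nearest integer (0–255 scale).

226

t = 4893/100 = 48.93; the t ≤ 66 branch applies.
G = 99.47·ln 48.93 − 161.1 = 99.47·3.8904 − 161.1 = 225.877.
Rounded: 226.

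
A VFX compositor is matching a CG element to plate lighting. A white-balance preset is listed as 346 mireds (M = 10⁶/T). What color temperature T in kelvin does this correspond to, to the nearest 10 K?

2890 K

T = 10⁶ / 346 = 2890.17 K → 2890 K.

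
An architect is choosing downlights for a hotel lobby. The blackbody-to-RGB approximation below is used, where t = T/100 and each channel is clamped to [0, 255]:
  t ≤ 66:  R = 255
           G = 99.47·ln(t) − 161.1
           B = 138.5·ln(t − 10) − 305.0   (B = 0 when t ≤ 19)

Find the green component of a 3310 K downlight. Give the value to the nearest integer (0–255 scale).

t = 3310/100 = 33.1; the t ≤ 66 branch applies.
G = 99.47·ln 33.1 − 161.1 = 99.47·3.4995 − 161.1 = 186.999.
Rounded: 187.

187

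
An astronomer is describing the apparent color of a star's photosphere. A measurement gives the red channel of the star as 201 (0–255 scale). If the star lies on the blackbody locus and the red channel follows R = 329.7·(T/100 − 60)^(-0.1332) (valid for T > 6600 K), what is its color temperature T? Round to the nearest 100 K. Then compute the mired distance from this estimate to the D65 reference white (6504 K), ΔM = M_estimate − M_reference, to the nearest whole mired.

(t − 60)^(-0.1332) = 201/329.7 = 0.60965.
t − 60 = 0.60965^(1/-0.1332) = 0.60965^(-7.508) = 41.071, so t = 101.071.
T = 100·t = 10107 K → 10100 K to the nearest 100 K.
M_estimate = 10⁶/10100 = 99.01; M_reference = 10⁶/6504 = 153.75.
ΔM = 99.01 − 153.75 = -54.74 → -55 mireds.

-55 mireds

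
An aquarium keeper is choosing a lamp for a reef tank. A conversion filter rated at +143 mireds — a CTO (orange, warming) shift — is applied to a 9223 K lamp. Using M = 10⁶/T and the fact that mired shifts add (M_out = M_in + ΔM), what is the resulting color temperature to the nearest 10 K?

3980 K

M_in = 10⁶/9223 = 108.42 mireds.
M_out = 108.42 + (+143) = 251.42 mireds.
T_out = 10⁶/251.42 = 3977.3 K → 3980 K.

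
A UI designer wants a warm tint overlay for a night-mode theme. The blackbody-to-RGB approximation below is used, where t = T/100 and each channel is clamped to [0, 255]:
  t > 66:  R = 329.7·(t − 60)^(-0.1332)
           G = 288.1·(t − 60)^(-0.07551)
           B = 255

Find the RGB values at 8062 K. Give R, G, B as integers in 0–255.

R=220, G=229, B=255

t = 8062/100 = 80.62; the t > 66 branch applies.
R = 329.7·(80.62 − 60)^(-0.1332) = 329.7·20.62^(-0.1332) = 329.7·0.66825 = 220.321.
G = 288.1·(80.62 − 60)^(-0.07551) = 288.1·20.62^(-0.07551) = 288.1·0.79572 = 229.246.
B = 255 by definition for t > 66.
Rounded: (220, 229, 255).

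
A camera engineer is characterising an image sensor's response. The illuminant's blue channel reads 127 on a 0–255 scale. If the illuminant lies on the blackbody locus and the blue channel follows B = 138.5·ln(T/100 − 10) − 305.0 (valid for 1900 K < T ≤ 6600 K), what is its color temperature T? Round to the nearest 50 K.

3250 K

ln(t − 10) = (127 + 305.0) / 138.5 = 3.1191.
t − 10 = e^3.1191 = 22.627, so t = 32.627.
T = 100·t = 3263 K → 3250 K to the nearest 50 K.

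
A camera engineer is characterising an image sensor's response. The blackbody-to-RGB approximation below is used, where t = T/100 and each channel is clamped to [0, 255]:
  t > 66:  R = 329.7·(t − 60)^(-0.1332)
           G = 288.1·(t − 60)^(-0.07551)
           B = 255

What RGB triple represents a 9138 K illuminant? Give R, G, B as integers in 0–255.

t = 9138/100 = 91.38; the t > 66 branch applies.
R = 329.7·(91.38 − 60)^(-0.1332) = 329.7·31.38^(-0.1332) = 329.7·0.63190 = 208.336.
G = 288.1·(91.38 − 60)^(-0.07551) = 288.1·31.38^(-0.07551) = 288.1·0.77088 = 222.091.
B = 255 by definition for t > 66.
Rounded: (208, 222, 255).

R=208, G=222, B=255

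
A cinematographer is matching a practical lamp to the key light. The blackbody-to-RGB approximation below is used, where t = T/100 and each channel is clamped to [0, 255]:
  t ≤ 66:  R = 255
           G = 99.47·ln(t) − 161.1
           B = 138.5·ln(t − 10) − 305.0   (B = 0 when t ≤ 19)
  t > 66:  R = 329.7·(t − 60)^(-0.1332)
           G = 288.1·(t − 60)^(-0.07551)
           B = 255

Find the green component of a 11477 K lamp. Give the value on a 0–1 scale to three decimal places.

t = 11477/100 = 114.77; the t > 66 branch applies.
G = 288.1·(114.77 − 60)^(-0.07551) = 288.1·54.77^(-0.07551) = 288.1·0.73913 = 212.944.
On a 0–1 scale: 212.944/255 = 0.8351 → 0.835.

0.835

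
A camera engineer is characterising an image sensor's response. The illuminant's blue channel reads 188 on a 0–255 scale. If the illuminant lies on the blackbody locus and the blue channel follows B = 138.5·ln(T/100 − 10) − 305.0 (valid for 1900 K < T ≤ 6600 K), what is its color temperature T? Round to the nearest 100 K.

ln(t − 10) = (188 + 305.0) / 138.5 = 3.5596.
t − 10 = e^3.5596 = 35.148, so t = 45.148.
T = 100·t = 4515 K → 4500 K to the nearest 100 K.

4500 K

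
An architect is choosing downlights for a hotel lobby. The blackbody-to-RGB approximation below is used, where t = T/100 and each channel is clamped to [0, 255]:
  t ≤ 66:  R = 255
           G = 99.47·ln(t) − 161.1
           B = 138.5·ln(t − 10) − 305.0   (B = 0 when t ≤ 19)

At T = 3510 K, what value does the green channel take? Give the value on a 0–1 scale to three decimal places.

0.756

t = 3510/100 = 35.1; the t ≤ 66 branch applies.
G = 99.47·ln 35.1 − 161.1 = 99.47·3.5582 − 161.1 = 192.834.
On a 0–1 scale: 192.834/255 = 0.7562 → 0.756.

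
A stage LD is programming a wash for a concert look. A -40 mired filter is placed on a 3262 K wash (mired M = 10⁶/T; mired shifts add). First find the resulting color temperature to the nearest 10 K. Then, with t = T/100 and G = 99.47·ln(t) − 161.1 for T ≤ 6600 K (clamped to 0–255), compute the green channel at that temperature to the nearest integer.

199

M_in = 10⁶/3262 = 306.56; M_out = 306.56 + (-40) = 266.56.
T_out = 10⁶/266.56 = 3751.5 K → 3750 K; t = 37.5.
G = 99.47·ln 37.5 − 161.1 = 99.47·3.6243 − 161.1 = 199.413.
Rounded: 199.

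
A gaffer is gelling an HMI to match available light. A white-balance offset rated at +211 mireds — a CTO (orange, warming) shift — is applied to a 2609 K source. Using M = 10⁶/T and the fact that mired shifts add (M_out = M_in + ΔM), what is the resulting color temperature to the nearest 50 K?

1700 K

M_in = 10⁶/2609 = 383.29 mireds.
M_out = 383.29 + (+211) = 594.29 mireds.
T_out = 10⁶/594.29 = 1682.7 K → 1700 K.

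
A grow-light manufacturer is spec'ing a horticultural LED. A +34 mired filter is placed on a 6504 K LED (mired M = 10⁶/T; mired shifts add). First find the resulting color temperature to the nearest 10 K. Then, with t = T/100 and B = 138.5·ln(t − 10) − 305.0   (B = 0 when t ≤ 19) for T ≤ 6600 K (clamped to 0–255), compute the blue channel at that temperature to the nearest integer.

M_in = 10⁶/6504 = 153.75; M_out = 153.75 + (+34) = 187.75.
T_out = 10⁶/187.75 = 5326.2 K → 5330 K; t = 53.3.
B = 138.5·ln(53.3 − 10) − 305.0 = 138.5·ln 43.3 − 305.0 = 138.5·3.7682 − 305.0 = 216.889.
Rounded: 217.

217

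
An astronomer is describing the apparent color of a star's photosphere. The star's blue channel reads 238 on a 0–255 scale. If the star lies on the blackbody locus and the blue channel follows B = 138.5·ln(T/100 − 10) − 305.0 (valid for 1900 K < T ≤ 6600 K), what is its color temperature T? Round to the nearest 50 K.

ln(t − 10) = (238 + 305.0) / 138.5 = 3.9206.
t − 10 = e^3.9206 = 50.430, so t = 60.430.
T = 100·t = 6043 K → 6050 K to the nearest 50 K.

6050 K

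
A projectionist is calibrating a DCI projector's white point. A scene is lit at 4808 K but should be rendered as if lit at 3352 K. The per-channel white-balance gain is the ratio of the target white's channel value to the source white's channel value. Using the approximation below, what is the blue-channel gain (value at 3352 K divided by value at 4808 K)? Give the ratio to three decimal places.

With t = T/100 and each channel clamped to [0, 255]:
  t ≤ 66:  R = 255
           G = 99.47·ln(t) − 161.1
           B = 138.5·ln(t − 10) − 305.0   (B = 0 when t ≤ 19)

At 4808 K (t = 48.08):
  B = 138.5·ln(48.08 − 10) − 305.0 = 138.5·ln 38.08 − 305.0 = 138.5·3.6397 − 305.0 = 199.097.
At 3352 K (t = 33.52):
  B = 138.5·ln(33.52 − 10) − 305.0 = 138.5·ln 23.52 − 305.0 = 138.5·3.1579 − 305.0 = 132.362.
Gain = 132.362 / 199.097 = 0.6648 → 0.665.

0.665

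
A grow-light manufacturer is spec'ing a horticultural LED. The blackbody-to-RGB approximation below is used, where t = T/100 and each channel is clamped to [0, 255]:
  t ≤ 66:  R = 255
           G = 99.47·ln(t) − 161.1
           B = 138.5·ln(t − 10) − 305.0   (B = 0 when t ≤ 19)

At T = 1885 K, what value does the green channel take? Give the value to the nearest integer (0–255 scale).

t = 1885/100 = 18.85; the t ≤ 66 branch applies.
G = 99.47·ln 18.85 − 161.1 = 99.47·2.9365 − 161.1 = 130.995.
Rounded: 131.

131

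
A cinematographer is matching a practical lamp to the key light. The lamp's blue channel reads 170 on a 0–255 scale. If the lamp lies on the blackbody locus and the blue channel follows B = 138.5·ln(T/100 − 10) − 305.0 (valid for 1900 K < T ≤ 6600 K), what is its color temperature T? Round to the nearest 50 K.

4100 K

ln(t − 10) = (170 + 305.0) / 138.5 = 3.4296.
t − 10 = e^3.4296 = 30.864, so t = 40.864.
T = 100·t = 4086 K → 4100 K to the nearest 50 K.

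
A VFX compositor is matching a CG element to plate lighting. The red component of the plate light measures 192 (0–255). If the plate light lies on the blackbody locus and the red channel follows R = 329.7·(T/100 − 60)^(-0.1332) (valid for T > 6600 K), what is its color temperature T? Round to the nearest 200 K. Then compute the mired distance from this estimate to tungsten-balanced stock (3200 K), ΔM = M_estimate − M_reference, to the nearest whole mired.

-228 mireds

(t − 60)^(-0.1332) = 192/329.7 = 0.58235.
t − 60 = 0.58235^(1/-0.1332) = 0.58235^(-7.508) = 57.929, so t = 117.929.
T = 100·t = 11793 K → 11800 K to the nearest 200 K.
M_estimate = 10⁶/11800 = 84.75; M_reference = 10⁶/3200 = 312.50.
ΔM = 84.75 − 312.50 = -227.75 → -228 mireds.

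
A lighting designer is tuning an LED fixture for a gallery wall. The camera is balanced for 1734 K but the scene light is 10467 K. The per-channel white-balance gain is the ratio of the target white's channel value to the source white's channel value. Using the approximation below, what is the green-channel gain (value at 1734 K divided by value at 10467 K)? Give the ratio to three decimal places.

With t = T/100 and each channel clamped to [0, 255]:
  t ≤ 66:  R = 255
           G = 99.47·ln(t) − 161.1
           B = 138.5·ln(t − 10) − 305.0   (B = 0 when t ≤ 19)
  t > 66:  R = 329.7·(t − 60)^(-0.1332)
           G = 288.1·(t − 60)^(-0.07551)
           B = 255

0.567

At 10467 K (t = 104.67):
  G = 288.1·(104.67 − 60)^(-0.07551) = 288.1·44.67^(-0.07551) = 288.1·0.75060 = 216.247.
At 1734 K (t = 17.34):
  G = 99.47·ln 17.34 − 161.1 = 99.47·2.8530 − 161.1 = 122.689.
Gain = 122.689 / 216.247 = 0.5674 → 0.567.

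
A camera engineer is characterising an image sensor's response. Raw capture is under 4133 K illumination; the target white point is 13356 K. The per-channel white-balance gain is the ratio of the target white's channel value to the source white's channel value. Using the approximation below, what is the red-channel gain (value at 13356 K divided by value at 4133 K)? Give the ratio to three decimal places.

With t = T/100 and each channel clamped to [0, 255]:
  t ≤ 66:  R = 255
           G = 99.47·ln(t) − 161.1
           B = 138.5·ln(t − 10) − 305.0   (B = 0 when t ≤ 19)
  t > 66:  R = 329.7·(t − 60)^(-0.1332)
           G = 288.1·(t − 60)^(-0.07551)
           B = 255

At 4133 K (t = 41.33):
  R = 255 by definition for t ≤ 66.
At 13356 K (t = 133.56):
  R = 329.7·(133.56 − 60)^(-0.1332) = 329.7·73.56^(-0.1332) = 329.7·0.56411 = 185.987.
Gain = 185.987 / 255.000 = 0.7294 → 0.729.

0.729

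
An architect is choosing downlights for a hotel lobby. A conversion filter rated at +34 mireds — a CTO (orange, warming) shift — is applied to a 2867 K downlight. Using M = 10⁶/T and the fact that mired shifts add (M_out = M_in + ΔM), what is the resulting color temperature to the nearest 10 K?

M_in = 10⁶/2867 = 348.80 mireds.
M_out = 348.80 + (+34) = 382.80 mireds.
T_out = 10⁶/382.80 = 2612.4 K → 2610 K.

2610 K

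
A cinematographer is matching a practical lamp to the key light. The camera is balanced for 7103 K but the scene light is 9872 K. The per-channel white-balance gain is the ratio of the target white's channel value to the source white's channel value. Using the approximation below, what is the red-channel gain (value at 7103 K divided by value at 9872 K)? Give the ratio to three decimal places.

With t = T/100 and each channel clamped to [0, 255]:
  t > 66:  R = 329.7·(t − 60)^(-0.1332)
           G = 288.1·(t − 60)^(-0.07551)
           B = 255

1.182

At 9872 K (t = 98.72):
  R = 329.7·(98.72 − 60)^(-0.1332) = 329.7·38.72^(-0.1332) = 329.7·0.61445 = 202.584.
At 7103 K (t = 71.03):
  R = 329.7·(71.03 − 60)^(-0.1332) = 329.7·11.03^(-0.1332) = 329.7·0.72632 = 239.468.
Gain = 239.468 / 202.584 = 1.1821 → 1.182.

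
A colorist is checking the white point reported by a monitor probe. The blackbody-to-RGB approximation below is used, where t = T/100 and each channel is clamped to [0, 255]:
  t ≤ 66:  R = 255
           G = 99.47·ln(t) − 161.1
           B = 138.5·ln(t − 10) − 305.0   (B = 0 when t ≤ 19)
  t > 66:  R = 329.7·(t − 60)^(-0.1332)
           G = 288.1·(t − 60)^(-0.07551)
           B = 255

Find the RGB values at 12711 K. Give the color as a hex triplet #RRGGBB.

t = 12711/100 = 127.11; the t > 66 branch applies.
R = 329.7·(127.11 − 60)^(-0.1332) = 329.7·67.11^(-0.1332) = 329.7·0.57105 = 188.274.
G = 288.1·(127.11 − 60)^(-0.07551) = 288.1·67.11^(-0.07551) = 288.1·0.72788 = 209.702.
B = 255 by definition for t > 66.
Rounded: (188, 210, 255).
In hex: #BCD2FF.

#BCD2FF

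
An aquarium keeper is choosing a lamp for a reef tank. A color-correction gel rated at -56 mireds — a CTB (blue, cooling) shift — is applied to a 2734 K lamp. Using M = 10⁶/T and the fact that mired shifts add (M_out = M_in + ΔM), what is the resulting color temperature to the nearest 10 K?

3230 K

M_in = 10⁶/2734 = 365.76 mireds.
M_out = 365.76 + (-56) = 309.76 mireds.
T_out = 10⁶/309.76 = 3228.3 K → 3230 K.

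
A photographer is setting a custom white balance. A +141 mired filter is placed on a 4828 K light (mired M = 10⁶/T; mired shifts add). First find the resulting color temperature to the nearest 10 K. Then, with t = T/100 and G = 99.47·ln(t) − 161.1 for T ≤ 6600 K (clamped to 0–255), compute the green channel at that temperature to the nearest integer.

M_in = 10⁶/4828 = 207.13; M_out = 207.13 + (+141) = 348.13.
T_out = 10⁶/348.13 = 2872.5 K → 2870 K; t = 28.7.
G = 99.47·ln 28.7 − 161.1 = 99.47·3.3569 − 161.1 = 172.811.
Rounded: 173.

173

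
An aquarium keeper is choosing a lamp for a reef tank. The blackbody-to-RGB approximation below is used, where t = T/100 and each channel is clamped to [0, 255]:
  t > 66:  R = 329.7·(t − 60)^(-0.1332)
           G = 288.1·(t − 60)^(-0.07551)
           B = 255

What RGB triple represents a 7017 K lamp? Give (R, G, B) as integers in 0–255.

t = 7017/100 = 70.17; the t > 66 branch applies.
R = 329.7·(70.17 − 60)^(-0.1332) = 329.7·10.17^(-0.1332) = 329.7·0.73422 = 242.072.
G = 288.1·(70.17 − 60)^(-0.07551) = 288.1·10.17^(-0.07551) = 288.1·0.83934 = 241.813.
B = 255 by definition for t > 66.
Rounded: (242, 242, 255).

(242, 242, 255)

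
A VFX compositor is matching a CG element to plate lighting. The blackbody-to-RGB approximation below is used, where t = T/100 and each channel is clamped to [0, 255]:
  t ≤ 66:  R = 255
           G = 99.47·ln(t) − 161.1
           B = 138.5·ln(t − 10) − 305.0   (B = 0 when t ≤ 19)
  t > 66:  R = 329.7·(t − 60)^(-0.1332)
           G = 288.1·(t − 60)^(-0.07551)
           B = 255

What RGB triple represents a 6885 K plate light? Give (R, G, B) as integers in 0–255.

t = 6885/100 = 68.85; the t > 66 branch applies.
R = 329.7·(68.85 − 60)^(-0.1332) = 329.7·8.85^(-0.1332) = 329.7·0.74794 = 246.596.
G = 288.1·(68.85 − 60)^(-0.07551) = 288.1·8.85^(-0.07551) = 288.1·0.84820 = 244.365.
B = 255 by definition for t > 66.
Rounded: (247, 244, 255).

(247, 244, 255)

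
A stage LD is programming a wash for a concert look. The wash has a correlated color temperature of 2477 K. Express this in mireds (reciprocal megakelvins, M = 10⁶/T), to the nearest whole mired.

M = 10⁶ / 2477 = 403.714 → 404 mireds.

404 mireds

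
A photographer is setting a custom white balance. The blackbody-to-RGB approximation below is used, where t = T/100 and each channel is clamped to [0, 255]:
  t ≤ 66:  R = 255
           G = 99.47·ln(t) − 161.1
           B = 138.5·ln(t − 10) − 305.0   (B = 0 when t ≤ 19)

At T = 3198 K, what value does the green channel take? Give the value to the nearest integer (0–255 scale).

t = 3198/100 = 31.98; the t ≤ 66 branch applies.
G = 99.47·ln 31.98 − 161.1 = 99.47·3.4651 − 161.1 = 183.575.
Rounded: 184.

184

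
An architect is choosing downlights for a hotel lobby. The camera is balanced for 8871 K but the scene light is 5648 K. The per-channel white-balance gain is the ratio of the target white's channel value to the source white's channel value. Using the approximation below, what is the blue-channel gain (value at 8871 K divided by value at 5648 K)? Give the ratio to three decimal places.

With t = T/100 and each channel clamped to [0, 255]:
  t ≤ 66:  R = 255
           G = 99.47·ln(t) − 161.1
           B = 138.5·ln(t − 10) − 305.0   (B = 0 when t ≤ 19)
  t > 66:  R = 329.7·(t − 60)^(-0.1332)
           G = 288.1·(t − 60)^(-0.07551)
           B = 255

1.125

At 5648 K (t = 56.48):
  B = 138.5·ln(56.48 − 10) − 305.0 = 138.5·ln 46.48 − 305.0 = 138.5·3.8390 − 305.0 = 226.705.
At 8871 K (t = 88.71):
  B = 255 by definition for t > 66.
Gain = 255.000 / 226.705 = 1.1248 → 1.125.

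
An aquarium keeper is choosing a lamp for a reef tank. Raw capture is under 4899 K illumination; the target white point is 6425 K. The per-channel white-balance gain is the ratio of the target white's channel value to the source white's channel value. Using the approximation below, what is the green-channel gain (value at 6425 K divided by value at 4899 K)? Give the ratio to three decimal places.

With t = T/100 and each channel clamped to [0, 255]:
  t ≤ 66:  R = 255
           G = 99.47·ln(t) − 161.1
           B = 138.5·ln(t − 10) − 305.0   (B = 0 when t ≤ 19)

At 4899 K (t = 48.99):
  G = 99.47·ln 48.99 − 161.1 = 99.47·3.8916 − 161.1 = 225.999.
At 6425 K (t = 64.25):
  G = 99.47·ln 64.25 − 161.1 = 99.47·4.1628 − 161.1 = 252.972.
Gain = 252.972 / 225.999 = 1.1193 → 1.119.

1.119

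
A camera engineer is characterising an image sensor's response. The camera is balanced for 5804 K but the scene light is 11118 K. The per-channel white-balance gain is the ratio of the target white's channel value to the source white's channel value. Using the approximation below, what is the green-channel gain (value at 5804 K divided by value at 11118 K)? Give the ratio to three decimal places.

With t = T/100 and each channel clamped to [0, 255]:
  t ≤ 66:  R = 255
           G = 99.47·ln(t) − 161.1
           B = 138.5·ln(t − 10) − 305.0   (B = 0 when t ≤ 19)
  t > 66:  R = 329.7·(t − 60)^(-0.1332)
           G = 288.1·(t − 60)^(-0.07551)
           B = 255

At 11118 K (t = 111.18):
  G = 288.1·(111.18 − 60)^(-0.07551) = 288.1·51.18^(-0.07551) = 288.1·0.74293 = 214.037.
At 5804 K (t = 58.04):
  G = 99.47·ln 58.04 − 161.1 = 99.47·4.0611 − 161.1 = 242.861.
Gain = 242.861 / 214.037 = 1.1347 → 1.135.

1.135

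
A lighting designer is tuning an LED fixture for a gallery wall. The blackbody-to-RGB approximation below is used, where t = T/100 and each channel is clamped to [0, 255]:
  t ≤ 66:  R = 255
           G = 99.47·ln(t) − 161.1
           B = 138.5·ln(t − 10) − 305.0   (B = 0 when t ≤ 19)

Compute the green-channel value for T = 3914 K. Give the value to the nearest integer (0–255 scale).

204

t = 3914/100 = 39.14; the t ≤ 66 branch applies.
G = 99.47·ln 39.14 − 161.1 = 99.47·3.6671 − 161.1 = 203.671.
Rounded: 204.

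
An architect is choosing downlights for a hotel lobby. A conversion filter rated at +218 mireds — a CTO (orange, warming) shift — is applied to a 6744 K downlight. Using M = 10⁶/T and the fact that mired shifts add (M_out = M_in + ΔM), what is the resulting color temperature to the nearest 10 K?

2730 K

M_in = 10⁶/6744 = 148.28 mireds.
M_out = 148.28 + (+218) = 366.28 mireds.
T_out = 10⁶/366.28 = 2730.2 K → 2730 K.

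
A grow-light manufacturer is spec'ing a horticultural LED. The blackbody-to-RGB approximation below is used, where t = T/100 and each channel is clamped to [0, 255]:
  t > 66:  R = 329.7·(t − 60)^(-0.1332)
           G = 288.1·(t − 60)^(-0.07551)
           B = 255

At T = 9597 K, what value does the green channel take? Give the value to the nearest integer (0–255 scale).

220

t = 9597/100 = 95.97; the t > 66 branch applies.
G = 288.1·(95.97 − 60)^(-0.07551) = 288.1·35.97^(-0.07551) = 288.1·0.76298 = 219.813.
Rounded: 220.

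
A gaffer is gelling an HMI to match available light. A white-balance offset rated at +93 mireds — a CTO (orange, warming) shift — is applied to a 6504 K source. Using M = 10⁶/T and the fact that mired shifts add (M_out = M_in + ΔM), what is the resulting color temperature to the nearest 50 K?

4050 K

M_in = 10⁶/6504 = 153.75 mireds.
M_out = 153.75 + (+93) = 246.75 mireds.
T_out = 10⁶/246.75 = 4052.7 K → 4050 K.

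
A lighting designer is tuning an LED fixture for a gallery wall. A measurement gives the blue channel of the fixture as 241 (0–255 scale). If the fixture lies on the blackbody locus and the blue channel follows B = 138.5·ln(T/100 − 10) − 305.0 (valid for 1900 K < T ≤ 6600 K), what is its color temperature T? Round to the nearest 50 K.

ln(t − 10) = (241 + 305.0) / 138.5 = 3.9422.
t − 10 = e^3.9422 = 51.534, so t = 61.534.
T = 100·t = 6153 K → 6150 K to the nearest 50 K.

6150 K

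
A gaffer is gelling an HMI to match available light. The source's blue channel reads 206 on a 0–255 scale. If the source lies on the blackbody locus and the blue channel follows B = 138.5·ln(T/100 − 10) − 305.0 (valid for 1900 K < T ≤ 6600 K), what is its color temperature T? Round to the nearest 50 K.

ln(t − 10) = (206 + 305.0) / 138.5 = 3.6895.
t − 10 = e^3.6895 = 40.026, so t = 50.026.
T = 100·t = 5003 K → 5000 K to the nearest 50 K.

5000 K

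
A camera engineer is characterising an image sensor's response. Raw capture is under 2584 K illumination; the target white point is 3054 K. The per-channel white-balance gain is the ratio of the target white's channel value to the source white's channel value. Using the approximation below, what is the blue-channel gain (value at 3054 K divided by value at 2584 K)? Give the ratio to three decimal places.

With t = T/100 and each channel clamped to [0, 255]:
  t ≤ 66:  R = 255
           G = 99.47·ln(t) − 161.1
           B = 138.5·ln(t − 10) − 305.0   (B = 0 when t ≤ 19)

1.464

At 2584 K (t = 25.84):
  B = 138.5·ln(25.84 − 10) − 305.0 = 138.5·ln 15.84 − 305.0 = 138.5·2.7625 − 305.0 = 77.612.
At 3054 K (t = 30.54):
  B = 138.5·ln(30.54 − 10) − 305.0 = 138.5·ln 20.54 − 305.0 = 138.5·3.0224 − 305.0 = 113.599.
Gain = 113.599 / 77.612 = 1.4637 → 1.464.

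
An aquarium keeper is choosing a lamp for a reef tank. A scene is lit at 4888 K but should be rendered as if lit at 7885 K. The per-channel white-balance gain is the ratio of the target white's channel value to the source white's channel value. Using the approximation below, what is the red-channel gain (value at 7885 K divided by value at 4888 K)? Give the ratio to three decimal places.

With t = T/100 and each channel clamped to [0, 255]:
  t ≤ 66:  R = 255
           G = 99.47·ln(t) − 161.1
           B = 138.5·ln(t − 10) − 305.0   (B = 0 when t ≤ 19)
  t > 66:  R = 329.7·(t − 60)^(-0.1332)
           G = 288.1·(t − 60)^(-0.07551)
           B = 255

0.874

At 4888 K (t = 48.88):
  R = 255 by definition for t ≤ 66.
At 7885 K (t = 78.85):
  R = 329.7·(78.85 − 60)^(-0.1332) = 329.7·18.85^(-0.1332) = 329.7·0.67628 = 222.971.
Gain = 222.971 / 255.000 = 0.8744 → 0.874.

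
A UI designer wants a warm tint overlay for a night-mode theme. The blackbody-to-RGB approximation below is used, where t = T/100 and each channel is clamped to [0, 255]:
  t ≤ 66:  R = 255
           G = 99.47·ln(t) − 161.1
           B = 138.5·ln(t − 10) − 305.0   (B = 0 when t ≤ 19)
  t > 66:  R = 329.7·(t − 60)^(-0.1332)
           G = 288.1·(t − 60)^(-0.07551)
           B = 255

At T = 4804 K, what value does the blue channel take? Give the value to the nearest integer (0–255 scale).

199

t = 4804/100 = 48.04; the t ≤ 66 branch applies.
B = 138.5·ln(48.04 − 10) − 305.0 = 138.5·ln 38.04 − 305.0 = 138.5·3.6386 − 305.0 = 198.951.
Rounded: 199.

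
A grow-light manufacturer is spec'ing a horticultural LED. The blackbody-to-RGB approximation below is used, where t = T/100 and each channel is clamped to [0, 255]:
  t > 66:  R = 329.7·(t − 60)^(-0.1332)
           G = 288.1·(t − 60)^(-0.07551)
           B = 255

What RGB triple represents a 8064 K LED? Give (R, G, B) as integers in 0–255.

t = 8064/100 = 80.64; the t > 66 branch applies.
R = 329.7·(80.64 − 60)^(-0.1332) = 329.7·20.64^(-0.1332) = 329.7·0.66816 = 220.292.
G = 288.1·(80.64 − 60)^(-0.07551) = 288.1·20.64^(-0.07551) = 288.1·0.79566 = 229.229.
B = 255 by definition for t > 66.
Rounded: (220, 229, 255).

(220, 229, 255)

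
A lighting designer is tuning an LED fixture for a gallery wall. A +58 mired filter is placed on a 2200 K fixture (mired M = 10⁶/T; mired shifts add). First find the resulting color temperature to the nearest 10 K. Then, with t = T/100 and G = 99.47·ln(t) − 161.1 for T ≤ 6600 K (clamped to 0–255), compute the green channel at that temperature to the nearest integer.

M_in = 10⁶/2200 = 454.55; M_out = 454.55 + (+58) = 512.55.
T_out = 10⁶/512.55 = 1951.0 K → 1950 K; t = 19.5.
G = 99.47·ln 19.5 − 161.1 = 99.47·2.9704 − 161.1 = 134.367.
Rounded: 134.

134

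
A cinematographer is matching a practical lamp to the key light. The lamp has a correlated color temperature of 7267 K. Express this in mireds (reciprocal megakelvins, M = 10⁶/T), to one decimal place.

137.6 mireds

M = 10⁶ / 7267 = 137.608 → 137.6 mireds.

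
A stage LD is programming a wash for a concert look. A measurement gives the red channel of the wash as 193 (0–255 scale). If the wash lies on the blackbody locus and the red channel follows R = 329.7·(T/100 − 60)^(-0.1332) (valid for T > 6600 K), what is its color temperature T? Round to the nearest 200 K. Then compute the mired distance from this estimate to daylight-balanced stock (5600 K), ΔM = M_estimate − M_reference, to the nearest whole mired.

-92 mireds

(t − 60)^(-0.1332) = 193/329.7 = 0.58538.
t − 60 = 0.58538^(1/-0.1332) = 0.58538^(-7.508) = 55.713, so t = 115.713.
T = 100·t = 11571 K → 11600 K to the nearest 200 K.
M_estimate = 10⁶/11600 = 86.21; M_reference = 10⁶/5600 = 178.57.
ΔM = 86.21 − 178.57 = -92.36 → -92 mireds.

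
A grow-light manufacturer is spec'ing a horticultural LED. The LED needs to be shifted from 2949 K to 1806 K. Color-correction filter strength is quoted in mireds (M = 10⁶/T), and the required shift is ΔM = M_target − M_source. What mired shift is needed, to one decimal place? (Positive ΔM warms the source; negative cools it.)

+214.6 mireds

M_source = 10⁶/2949 = 339.098; M_target = 10⁶/1806 = 553.710.
ΔM = 553.710 − 339.098 = 214.612 → +214.6 mireds, a warming shift.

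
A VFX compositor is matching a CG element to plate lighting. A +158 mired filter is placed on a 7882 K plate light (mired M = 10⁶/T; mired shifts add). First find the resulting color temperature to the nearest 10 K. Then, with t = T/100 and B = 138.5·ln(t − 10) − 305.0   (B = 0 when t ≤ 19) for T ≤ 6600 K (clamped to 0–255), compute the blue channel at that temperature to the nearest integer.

141

M_in = 10⁶/7882 = 126.87; M_out = 126.87 + (+158) = 284.87.
T_out = 10⁶/284.87 = 3510.4 K → 3510 K; t = 35.1.
B = 138.5·ln(35.1 − 10) − 305.0 = 138.5·ln 25.1 − 305.0 = 138.5·3.2229 − 305.0 = 141.367.
Rounded: 141.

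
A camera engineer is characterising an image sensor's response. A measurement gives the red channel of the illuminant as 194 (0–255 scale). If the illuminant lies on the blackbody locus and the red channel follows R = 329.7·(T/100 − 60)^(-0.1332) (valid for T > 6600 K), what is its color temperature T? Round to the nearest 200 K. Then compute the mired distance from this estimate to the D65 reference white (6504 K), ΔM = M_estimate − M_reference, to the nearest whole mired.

-66 mireds

(t − 60)^(-0.1332) = 194/329.7 = 0.58841.
t − 60 = 0.58841^(1/-0.1332) = 0.58841^(-7.508) = 53.593, so t = 113.593.
T = 100·t = 11359 K → 11400 K to the nearest 200 K.
M_estimate = 10⁶/11400 = 87.72; M_reference = 10⁶/6504 = 153.75.
ΔM = 87.72 − 153.75 = -66.03 → -66 mireds.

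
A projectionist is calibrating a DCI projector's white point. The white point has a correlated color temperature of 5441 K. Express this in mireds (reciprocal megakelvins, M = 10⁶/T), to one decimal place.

M = 10⁶ / 5441 = 183.790 → 183.8 mireds.

183.8 mireds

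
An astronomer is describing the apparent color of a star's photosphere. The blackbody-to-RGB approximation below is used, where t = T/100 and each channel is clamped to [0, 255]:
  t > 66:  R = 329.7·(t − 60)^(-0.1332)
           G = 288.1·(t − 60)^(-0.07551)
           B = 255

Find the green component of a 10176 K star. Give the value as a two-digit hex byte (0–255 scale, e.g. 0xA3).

t = 10176/100 = 101.76; the t > 66 branch applies.
G = 288.1·(101.76 − 60)^(-0.07551) = 288.1·41.76^(-0.07551) = 288.1·0.75443 = 217.350.
Rounded: 217; in hex, 0xD9.

0xD9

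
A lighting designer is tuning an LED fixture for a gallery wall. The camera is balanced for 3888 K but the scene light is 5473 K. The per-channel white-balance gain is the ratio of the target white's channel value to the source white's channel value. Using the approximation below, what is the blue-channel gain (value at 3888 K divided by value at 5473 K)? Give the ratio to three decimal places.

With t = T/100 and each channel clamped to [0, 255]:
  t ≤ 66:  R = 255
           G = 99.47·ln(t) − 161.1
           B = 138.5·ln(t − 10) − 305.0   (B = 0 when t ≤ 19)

At 5473 K (t = 54.73):
  B = 138.5·ln(54.73 − 10) − 305.0 = 138.5·ln 44.73 − 305.0 = 138.5·3.8006 − 305.0 = 221.389.
At 3888 K (t = 38.88):
  B = 138.5·ln(38.88 − 10) − 305.0 = 138.5·ln 28.88 − 305.0 = 138.5·3.3631 − 305.0 = 160.796.
Gain = 160.796 / 221.389 = 0.7263 → 0.726.

0.726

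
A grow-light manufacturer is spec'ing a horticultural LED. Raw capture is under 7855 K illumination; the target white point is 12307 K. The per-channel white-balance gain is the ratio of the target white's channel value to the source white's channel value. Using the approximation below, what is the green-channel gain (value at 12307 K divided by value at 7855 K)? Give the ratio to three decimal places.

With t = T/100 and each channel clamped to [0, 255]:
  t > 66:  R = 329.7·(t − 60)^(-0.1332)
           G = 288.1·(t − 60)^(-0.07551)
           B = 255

0.912

At 7855 K (t = 78.55):
  G = 288.1·(78.55 − 60)^(-0.07551) = 288.1·18.55^(-0.07551) = 288.1·0.80210 = 231.084.
At 12307 K (t = 123.07):
  G = 288.1·(123.07 − 60)^(-0.07551) = 288.1·63.07^(-0.07551) = 288.1·0.73130 = 210.687.
Gain = 210.687 / 231.084 = 0.9117 → 0.912.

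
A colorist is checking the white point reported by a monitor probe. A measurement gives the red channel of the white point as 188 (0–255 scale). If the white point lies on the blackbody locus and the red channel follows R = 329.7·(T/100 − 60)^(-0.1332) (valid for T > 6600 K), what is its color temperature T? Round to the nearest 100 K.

(t − 60)^(-0.1332) = 188/329.7 = 0.57022.
t − 60 = 0.57022^(1/-0.1332) = 0.57022^(-7.508) = 67.848, so t = 127.848.
T = 100·t = 12785 K → 12800 K to the nearest 100 K.

12800 K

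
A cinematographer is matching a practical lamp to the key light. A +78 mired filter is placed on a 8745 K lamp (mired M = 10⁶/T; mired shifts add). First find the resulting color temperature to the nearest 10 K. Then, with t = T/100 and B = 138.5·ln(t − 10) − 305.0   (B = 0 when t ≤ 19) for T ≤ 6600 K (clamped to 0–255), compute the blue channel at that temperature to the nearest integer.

M_in = 10⁶/8745 = 114.35; M_out = 114.35 + (+78) = 192.35.
T_out = 10⁶/192.35 = 5198.8 K → 5200 K; t = 52.
B = 138.5·ln(52 − 10) − 305.0 = 138.5·ln 42 − 305.0 = 138.5·3.7377 − 305.0 = 212.667.
Rounded: 213.

213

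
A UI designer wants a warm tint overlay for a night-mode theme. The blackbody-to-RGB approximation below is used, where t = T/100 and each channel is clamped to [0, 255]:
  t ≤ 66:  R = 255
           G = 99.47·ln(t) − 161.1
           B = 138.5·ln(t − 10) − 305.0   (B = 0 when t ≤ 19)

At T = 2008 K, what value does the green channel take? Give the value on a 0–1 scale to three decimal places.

0.538

t = 2008/100 = 20.08; the t ≤ 66 branch applies.
G = 99.47·ln 20.08 − 161.1 = 99.47·2.9997 − 161.1 = 137.283.
On a 0–1 scale: 137.283/255 = 0.5384 → 0.538.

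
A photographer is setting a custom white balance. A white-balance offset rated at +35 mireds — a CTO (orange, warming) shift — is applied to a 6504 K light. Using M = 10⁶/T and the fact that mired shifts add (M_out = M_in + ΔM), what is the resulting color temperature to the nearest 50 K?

5300 K

M_in = 10⁶/6504 = 153.75 mireds.
M_out = 153.75 + (+35) = 188.75 mireds.
T_out = 10⁶/188.75 = 5298.0 K → 5300 K.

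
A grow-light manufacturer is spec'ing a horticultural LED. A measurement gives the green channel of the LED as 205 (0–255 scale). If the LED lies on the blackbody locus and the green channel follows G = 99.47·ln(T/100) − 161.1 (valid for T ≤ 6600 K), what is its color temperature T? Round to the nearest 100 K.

ln t = (205 + 161.1) / 99.47 = 3.6805.
t = e^3.6805 = 39.666.
T = 100·t = 3967 K → 4000 K to the nearest 100 K.

4000 K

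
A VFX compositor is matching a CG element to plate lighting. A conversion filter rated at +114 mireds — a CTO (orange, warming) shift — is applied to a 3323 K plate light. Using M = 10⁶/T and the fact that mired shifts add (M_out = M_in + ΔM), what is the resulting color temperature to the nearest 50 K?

2400 K

M_in = 10⁶/3323 = 300.93 mireds.
M_out = 300.93 + (+114) = 414.93 mireds.
T_out = 10⁶/414.93 = 2410.0 K → 2400 K.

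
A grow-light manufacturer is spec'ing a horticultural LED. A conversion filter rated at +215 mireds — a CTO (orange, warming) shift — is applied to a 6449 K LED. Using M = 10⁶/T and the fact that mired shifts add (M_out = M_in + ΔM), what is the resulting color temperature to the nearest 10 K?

2700 K

M_in = 10⁶/6449 = 155.06 mireds.
M_out = 155.06 + (+215) = 370.06 mireds.
T_out = 10⁶/370.06 = 2702.2 K → 2700 K.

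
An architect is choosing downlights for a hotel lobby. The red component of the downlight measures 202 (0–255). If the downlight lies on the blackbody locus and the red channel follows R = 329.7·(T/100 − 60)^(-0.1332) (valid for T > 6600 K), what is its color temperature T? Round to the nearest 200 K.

10000 K

(t − 60)^(-0.1332) = 202/329.7 = 0.61268.
t − 60 = 0.61268^(1/-0.1332) = 0.61268^(-7.508) = 39.569, so t = 99.569.
T = 100·t = 9957 K → 10000 K to the nearest 200 K.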